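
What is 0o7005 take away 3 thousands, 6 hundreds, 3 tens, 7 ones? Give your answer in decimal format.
Convert 0o7005 (octal) → 7×512 + 5 = 3589 (decimal)
Convert 3 thousands, 6 hundreds, 3 tens, 7 ones (place-value notation) → 3×1000 + 6×100 + 3×10 + 7 = 3637 (decimal)
Compute 3589 - 3637 = -48
-48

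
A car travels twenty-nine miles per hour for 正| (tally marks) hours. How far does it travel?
Convert twenty-nine (English words) → 29 (decimal)
Convert 正| (tally marks) → 5 + 1 = 6 (decimal)
Compute 29 × 6 = 174
174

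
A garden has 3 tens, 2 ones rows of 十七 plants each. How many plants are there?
Convert 十七 (Chinese numeral) → 1×10 + 7 = 17 (decimal)
Convert 3 tens, 2 ones (place-value notation) → 3×10 + 2 = 32 (decimal)
Compute 17 × 32 = 544
544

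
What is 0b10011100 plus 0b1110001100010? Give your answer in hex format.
Convert 0b10011100 (binary) → 128 + 16 + 8 + 4 = 156 (decimal)
Convert 0b1110001100010 (binary) → 4096 + 2048 + 1024 + 64 + 32 + 2 = 7266 (decimal)
Compute 156 + 7266 = 7422
Convert 7422 (decimal) → 7422 = 1×4096 + 12×256 + 15×16 + 14 → 0x1CFE (hexadecimal)
0x1CFE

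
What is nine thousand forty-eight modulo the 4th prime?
Convert nine thousand forty-eight (English words) → 9×1000 + 48 = 9048 (decimal)
Convert the 4th prime (prime index) → 7 (decimal)
Compute 9048 mod 7 = 4
4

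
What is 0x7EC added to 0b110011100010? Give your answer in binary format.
Convert 0x7EC (hexadecimal) → 7×256 + 14×16 + 12 = 2028 (decimal)
Convert 0b110011100010 (binary) → 2048 + 1024 + 128 + 64 + 32 + 2 = 3298 (decimal)
Compute 2028 + 3298 = 5326
Convert 5326 (decimal) → 5326 = 4096 + 1024 + 128 + 64 + 8 + 4 + 2 → 0b1010011001110 (binary)
0b1010011001110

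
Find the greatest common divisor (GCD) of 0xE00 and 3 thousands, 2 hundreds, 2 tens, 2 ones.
Convert 0xE00 (hexadecimal) → 14×256 = 3584 (decimal)
Convert 3 thousands, 2 hundreds, 2 tens, 2 ones (place-value notation) → 3×1000 + 2×100 + 2×10 + 2 = 3222 (decimal)
Compute gcd(3584, 3222) = 2
2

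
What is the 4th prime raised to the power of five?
Convert the 4th prime (prime index) → 7 (decimal)
Convert five (English words) → 5 (decimal)
Compute 7 ^ 5 = 16807
16807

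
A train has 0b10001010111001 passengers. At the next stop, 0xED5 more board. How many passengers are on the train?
Convert 0b10001010111001 (binary) → 8192 + 512 + 128 + 32 + 16 + 8 + 1 = 8889 (decimal)
Convert 0xED5 (hexadecimal) → 14×256 + 13×16 + 5 = 3797 (decimal)
Compute 8889 + 3797 = 12686
12686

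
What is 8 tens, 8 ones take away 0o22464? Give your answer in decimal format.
Convert 8 tens, 8 ones (place-value notation) → 8×10 + 8 = 88 (decimal)
Convert 0o22464 (octal) → 2×4096 + 2×512 + 4×64 + 6×8 + 4 = 9524 (decimal)
Compute 88 - 9524 = -9436
-9436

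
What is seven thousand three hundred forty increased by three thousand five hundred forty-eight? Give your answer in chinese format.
Convert seven thousand three hundred forty (English words) → 7×1000 + 3×100 + 40 = 7340 (decimal)
Convert three thousand five hundred forty-eight (English words) → 3×1000 + 5×100 + 48 = 3548 (decimal)
Compute 7340 + 3548 = 10888
Convert 10888 (decimal) → 10888 = 1×10000 + 8×100 + 8×10 + 8 → 一万零八百八十八 (Chinese numeral)
一万零八百八十八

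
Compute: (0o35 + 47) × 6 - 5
Convert 0o35 (octal) → 3×8 + 5 = 29 (decimal)
Expression in decimal: (29 + 47) × 6 - 5
Parentheses first: 29 + 47 = 76
Multiply: 76 × 6 = 456
Subtract: 456 - 5 = 451
451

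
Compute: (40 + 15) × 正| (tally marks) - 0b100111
Convert 正| (tally marks) → 5 + 1 = 6 (decimal)
Convert 0b100111 (binary) → 32 + 4 + 2 + 1 = 39 (decimal)
Expression in decimal: (40 + 15) × 6 - 39
Parentheses first: 40 + 15 = 55
Multiply: 55 × 6 = 330
Subtract: 330 - 39 = 291
291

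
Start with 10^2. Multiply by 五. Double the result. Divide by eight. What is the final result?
Convert 10^2 (power) → 100 (decimal)
Start: 100
Convert 五 (Chinese numeral) → 5 (decimal)
100 × 5 = 500
500 × 2 = 1000
Convert eight (English words) → 8 (decimal)
1000 ÷ 8 = 125
125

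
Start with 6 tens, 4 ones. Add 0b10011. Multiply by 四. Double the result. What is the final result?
Convert 6 tens, 4 ones (place-value notation) → 6×10 + 4 = 64 (decimal)
Start: 64
Convert 0b10011 (binary) → 16 + 2 + 1 = 19 (decimal)
64 + 19 = 83
Convert 四 (Chinese numeral) → 4 (decimal)
83 × 4 = 332
332 × 2 = 664
664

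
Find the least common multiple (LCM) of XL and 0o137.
Convert XL (Roman numeral) → 40 (decimal)
Convert 0o137 (octal) → 1×64 + 3×8 + 7 = 95 (decimal)
Compute lcm(40, 95) = 760
760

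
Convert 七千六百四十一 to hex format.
Convert 七千六百四十一 (Chinese numeral) → 7×1000 + 6×100 + 4×10 + 1 = 7641 (decimal)
Convert 7641 (decimal) → 7641 = 1×4096 + 13×256 + 13×16 + 9 → 0x1DD9 (hexadecimal)
0x1DD9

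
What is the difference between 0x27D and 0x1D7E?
Convert 0x27D (hexadecimal) → 2×256 + 7×16 + 13 = 637 (decimal)
Convert 0x1D7E (hexadecimal) → 1×4096 + 13×256 + 7×16 + 14 = 7550 (decimal)
Difference: |637 - 7550| = 6913
6913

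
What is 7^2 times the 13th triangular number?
Convert 7^2 (power) → 49 (decimal)
Convert the 13th triangular number (triangular index) → 13×14/2 = 91 (decimal)
Compute 49 × 91 = 4459
4459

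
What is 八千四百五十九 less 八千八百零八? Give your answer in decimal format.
Convert 八千四百五十九 (Chinese numeral) → 8×1000 + 4×100 + 5×10 + 9 = 8459 (decimal)
Convert 八千八百零八 (Chinese numeral) → 8×1000 + 8×100 + 8 = 8808 (decimal)
Compute 8459 - 8808 = -349
-349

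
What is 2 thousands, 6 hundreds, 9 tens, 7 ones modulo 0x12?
Convert 2 thousands, 6 hundreds, 9 tens, 7 ones (place-value notation) → 2×1000 + 6×100 + 9×10 + 7 = 2697 (decimal)
Convert 0x12 (hexadecimal) → 1×16 + 2 = 18 (decimal)
Compute 2697 mod 18 = 15
15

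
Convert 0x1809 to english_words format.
Convert 0x1809 (hexadecimal) → 1×4096 + 8×256 + 9 = 6153 (decimal)
Convert 6153 (decimal) → 6153 = 6×1000 + 1×100 + 53 → six thousand one hundred fifty-three (English words)
six thousand one hundred fifty-three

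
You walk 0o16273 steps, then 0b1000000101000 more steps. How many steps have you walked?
Convert 0o16273 (octal) → 1×4096 + 6×512 + 2×64 + 7×8 + 3 = 7355 (decimal)
Convert 0b1000000101000 (binary) → 4096 + 32 + 8 = 4136 (decimal)
Compute 7355 + 4136 = 11491
11491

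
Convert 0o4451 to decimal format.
Convert 0o4451 (octal) → 4×512 + 4×64 + 5×8 + 1 = 2345 (decimal)
2345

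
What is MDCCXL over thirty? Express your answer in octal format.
Convert MDCCXL (Roman numeral) → 1000 + 500 + 100 + 100 + 40 = 1740 (decimal)
Convert thirty (English words) → 30 (decimal)
Compute 1740 ÷ 30 = 58
Convert 58 (decimal) → 58 = 7×8 + 2 → 0o72 (octal)
0o72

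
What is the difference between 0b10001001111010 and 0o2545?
Convert 0b10001001111010 (binary) → 8192 + 512 + 64 + 32 + 16 + 8 + 2 = 8826 (decimal)
Convert 0o2545 (octal) → 2×512 + 5×64 + 4×8 + 5 = 1381 (decimal)
Difference: |8826 - 1381| = 7445
7445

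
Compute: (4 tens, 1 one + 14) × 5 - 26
Convert 4 tens, 1 one (place-value notation) → 4×10 + 1 = 41 (decimal)
Expression in decimal: (41 + 14) × 5 - 26
Parentheses first: 41 + 14 = 55
Multiply: 55 × 5 = 275
Subtract: 275 - 26 = 249
249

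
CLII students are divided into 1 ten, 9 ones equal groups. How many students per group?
Convert CLII (Roman numeral) → 100 + 50 + 1 + 1 = 152 (decimal)
Convert 1 ten, 9 ones (place-value notation) → 1×10 + 9 = 19 (decimal)
Compute 152 ÷ 19 = 8
8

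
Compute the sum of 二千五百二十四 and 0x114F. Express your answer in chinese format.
Convert 二千五百二十四 (Chinese numeral) → 2×1000 + 5×100 + 2×10 + 4 = 2524 (decimal)
Convert 0x114F (hexadecimal) → 1×4096 + 1×256 + 4×16 + 15 = 4431 (decimal)
Compute 2524 + 4431 = 6955
Convert 6955 (decimal) → 6955 = 6×1000 + 9×100 + 5×10 + 5 → 六千九百五十五 (Chinese numeral)
六千九百五十五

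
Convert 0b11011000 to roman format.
Convert 0b11011000 (binary) → 128 + 64 + 16 + 8 = 216 (decimal)
Convert 216 (decimal) → 216 = 100 + 100 + 10 + 5 + 1 → CCXVI (Roman numeral)
CCXVI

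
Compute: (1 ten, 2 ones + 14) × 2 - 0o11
Convert 1 ten, 2 ones (place-value notation) → 1×10 + 2 = 12 (decimal)
Convert 0o11 (octal) → 1×8 + 1 = 9 (decimal)
Expression in decimal: (12 + 14) × 2 - 9
Parentheses first: 12 + 14 = 26
Multiply: 26 × 2 = 52
Subtract: 52 - 9 = 43
43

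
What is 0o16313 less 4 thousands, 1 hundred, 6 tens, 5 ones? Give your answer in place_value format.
Convert 0o16313 (octal) → 1×4096 + 6×512 + 3×64 + 1×8 + 3 = 7371 (decimal)
Convert 4 thousands, 1 hundred, 6 tens, 5 ones (place-value notation) → 4×1000 + 1×100 + 6×10 + 5 = 4165 (decimal)
Compute 7371 - 4165 = 3206
Convert 3206 (decimal) → 3206 = 3×1000 + 2×100 + 6 → 3 thousands, 2 hundreds, 6 ones (place-value notation)
3 thousands, 2 hundreds, 6 ones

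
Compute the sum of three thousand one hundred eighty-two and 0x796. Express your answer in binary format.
Convert three thousand one hundred eighty-two (English words) → 3×1000 + 1×100 + 82 = 3182 (decimal)
Convert 0x796 (hexadecimal) → 7×256 + 9×16 + 6 = 1942 (decimal)
Compute 3182 + 1942 = 5124
Convert 5124 (decimal) → 5124 = 4096 + 1024 + 4 → 0b1010000000100 (binary)
0b1010000000100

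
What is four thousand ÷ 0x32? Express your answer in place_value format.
Convert four thousand (English words) → 4×1000 = 4000 (decimal)
Convert 0x32 (hexadecimal) → 3×16 + 2 = 50 (decimal)
Compute 4000 ÷ 50 = 80
Convert 80 (decimal) → 80 = 8×10 → 8 tens (place-value notation)
8 tens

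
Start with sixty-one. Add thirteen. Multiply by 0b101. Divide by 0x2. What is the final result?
Convert sixty-one (English words) → 61 (decimal)
Start: 61
Convert thirteen (English words) → 13 (decimal)
61 + 13 = 74
Convert 0b101 (binary) → 4 + 1 = 5 (decimal)
74 × 5 = 370
Convert 0x2 (hexadecimal) → 2 (decimal)
370 ÷ 2 = 185
185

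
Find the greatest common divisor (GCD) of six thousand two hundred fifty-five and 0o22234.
Convert six thousand two hundred fifty-five (English words) → 6×1000 + 2×100 + 55 = 6255 (decimal)
Convert 0o22234 (octal) → 2×4096 + 2×512 + 2×64 + 3×8 + 4 = 9372 (decimal)
Compute gcd(6255, 9372) = 3
3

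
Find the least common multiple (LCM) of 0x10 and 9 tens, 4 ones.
Convert 0x10 (hexadecimal) → 1×16 = 16 (decimal)
Convert 9 tens, 4 ones (place-value notation) → 9×10 + 4 = 94 (decimal)
Compute lcm(16, 94) = 752
752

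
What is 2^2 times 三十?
Convert 2^2 (power) → 4 (decimal)
Convert 三十 (Chinese numeral) → 3×10 = 30 (decimal)
Compute 4 × 30 = 120
120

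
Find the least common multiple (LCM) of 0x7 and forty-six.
Convert 0x7 (hexadecimal) → 7 (decimal)
Convert forty-six (English words) → 46 (decimal)
Compute lcm(7, 46) = 322
322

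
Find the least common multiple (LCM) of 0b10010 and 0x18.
Convert 0b10010 (binary) → 16 + 2 = 18 (decimal)
Convert 0x18 (hexadecimal) → 1×16 + 8 = 24 (decimal)
Compute lcm(18, 24) = 72
72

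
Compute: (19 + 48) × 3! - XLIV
Convert 3! (factorial) → 6 (decimal)
Convert XLIV (Roman numeral) → 40 + 4 = 44 (decimal)
Expression in decimal: (19 + 48) × 6 - 44
Parentheses first: 19 + 48 = 67
Multiply: 67 × 6 = 402
Subtract: 402 - 44 = 358
358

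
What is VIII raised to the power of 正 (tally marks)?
Convert VIII (Roman numeral) → 5 + 1 + 1 + 1 = 8 (decimal)
Convert 正 (tally marks) → 5 (decimal)
Compute 8 ^ 5 = 32768
32768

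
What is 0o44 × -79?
Convert 0o44 (octal) → 4×8 + 4 = 36 (decimal)
Compute 36 × -79 = -2844
-2844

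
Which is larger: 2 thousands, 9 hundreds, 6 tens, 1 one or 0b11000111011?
Convert 2 thousands, 9 hundreds, 6 tens, 1 one (place-value notation) → 2×1000 + 9×100 + 6×10 + 1 = 2961 (decimal)
Convert 0b11000111011 (binary) → 1024 + 512 + 32 + 16 + 8 + 2 + 1 = 1595 (decimal)
Compare 2961 vs 1595: larger = 2961
2961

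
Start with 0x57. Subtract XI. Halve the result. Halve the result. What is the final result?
Convert 0x57 (hexadecimal) → 5×16 + 7 = 87 (decimal)
Start: 87
Convert XI (Roman numeral) → 10 + 1 = 11 (decimal)
87 - 11 = 76
76 ÷ 2 = 38
38 ÷ 2 = 19
19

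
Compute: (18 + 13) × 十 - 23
Convert 十 (Chinese numeral) → 1×10 = 10 (decimal)
Expression in decimal: (18 + 13) × 10 - 23
Parentheses first: 18 + 13 = 31
Multiply: 31 × 10 = 310
Subtract: 310 - 23 = 287
287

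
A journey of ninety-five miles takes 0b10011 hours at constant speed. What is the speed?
Convert ninety-five (English words) → 95 (decimal)
Convert 0b10011 (binary) → 16 + 2 + 1 = 19 (decimal)
Compute 95 ÷ 19 = 5
5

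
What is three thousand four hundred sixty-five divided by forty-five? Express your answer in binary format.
Convert three thousand four hundred sixty-five (English words) → 3×1000 + 4×100 + 65 = 3465 (decimal)
Convert forty-five (English words) → 45 (decimal)
Compute 3465 ÷ 45 = 77
Convert 77 (decimal) → 77 = 64 + 8 + 4 + 1 → 0b1001101 (binary)
0b1001101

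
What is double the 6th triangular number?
The 6th triangular number = 6×7/2 = 21
Compute 21 × 2 = 42
42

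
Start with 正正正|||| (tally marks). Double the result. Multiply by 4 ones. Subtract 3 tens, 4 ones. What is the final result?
Convert 正正正|||| (tally marks) → 5 + 5 + 5 + 4 = 19 (decimal)
Start: 19
19 × 2 = 38
Convert 4 ones (place-value notation) → 4 (decimal)
38 × 4 = 152
Convert 3 tens, 4 ones (place-value notation) → 3×10 + 4 = 34 (decimal)
152 - 34 = 118
118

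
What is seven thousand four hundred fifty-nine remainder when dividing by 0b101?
Convert seven thousand four hundred fifty-nine (English words) → 7×1000 + 4×100 + 59 = 7459 (decimal)
Convert 0b101 (binary) → 4 + 1 = 5 (decimal)
Compute 7459 mod 5 = 4
4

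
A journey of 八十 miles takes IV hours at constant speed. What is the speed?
Convert 八十 (Chinese numeral) → 8×10 = 80 (decimal)
Convert IV (Roman numeral) → 4 (decimal)
Compute 80 ÷ 4 = 20
20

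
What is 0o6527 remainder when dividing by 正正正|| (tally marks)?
Convert 0o6527 (octal) → 6×512 + 5×64 + 2×8 + 7 = 3415 (decimal)
Convert 正正正|| (tally marks) → 5 + 5 + 5 + 2 = 17 (decimal)
Compute 3415 mod 17 = 15
15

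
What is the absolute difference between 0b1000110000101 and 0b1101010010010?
Convert 0b1000110000101 (binary) → 4096 + 256 + 128 + 4 + 1 = 4485 (decimal)
Convert 0b1101010010010 (binary) → 4096 + 2048 + 512 + 128 + 16 + 2 = 6802 (decimal)
Compute |4485 - 6802| = 2317
2317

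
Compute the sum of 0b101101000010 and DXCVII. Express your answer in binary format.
Convert 0b101101000010 (binary) → 2048 + 512 + 256 + 64 + 2 = 2882 (decimal)
Convert DXCVII (Roman numeral) → 500 + 90 + 5 + 1 + 1 = 597 (decimal)
Compute 2882 + 597 = 3479
Convert 3479 (decimal) → 3479 = 2048 + 1024 + 256 + 128 + 16 + 4 + 2 + 1 → 0b110110010111 (binary)
0b110110010111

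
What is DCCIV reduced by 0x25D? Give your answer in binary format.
Convert DCCIV (Roman numeral) → 500 + 100 + 100 + 4 = 704 (decimal)
Convert 0x25D (hexadecimal) → 2×256 + 5×16 + 13 = 605 (decimal)
Compute 704 - 605 = 99
Convert 99 (decimal) → 99 = 64 + 32 + 2 + 1 → 0b1100011 (binary)
0b1100011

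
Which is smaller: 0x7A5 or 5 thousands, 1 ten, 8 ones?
Convert 0x7A5 (hexadecimal) → 7×256 + 10×16 + 5 = 1957 (decimal)
Convert 5 thousands, 1 ten, 8 ones (place-value notation) → 5×1000 + 1×10 + 8 = 5018 (decimal)
Compare 1957 vs 5018: smaller = 1957
1957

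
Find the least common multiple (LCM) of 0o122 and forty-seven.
Convert 0o122 (octal) → 1×64 + 2×8 + 2 = 82 (decimal)
Convert forty-seven (English words) → 47 (decimal)
Compute lcm(82, 47) = 3854
3854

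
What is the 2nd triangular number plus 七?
The 2nd triangular number = 2×3/2 = 3
Convert 七 (Chinese numeral) → 7 (decimal)
Compute 3 + 7 = 10
10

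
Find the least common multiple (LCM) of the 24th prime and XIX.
Convert the 24th prime (prime index) → 89 (decimal)
Convert XIX (Roman numeral) → 10 + 9 = 19 (decimal)
Compute lcm(89, 19) = 1691
1691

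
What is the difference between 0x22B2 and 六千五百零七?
Convert 0x22B2 (hexadecimal) → 2×4096 + 2×256 + 11×16 + 2 = 8882 (decimal)
Convert 六千五百零七 (Chinese numeral) → 6×1000 + 5×100 + 7 = 6507 (decimal)
Difference: |8882 - 6507| = 2375
2375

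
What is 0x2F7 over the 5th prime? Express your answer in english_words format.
Convert 0x2F7 (hexadecimal) → 2×256 + 15×16 + 7 = 759 (decimal)
Convert the 5th prime (prime index) → 11 (decimal)
Compute 759 ÷ 11 = 69
Convert 69 (decimal) → sixty-nine (English words)
sixty-nine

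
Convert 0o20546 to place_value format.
Convert 0o20546 (octal) → 2×4096 + 5×64 + 4×8 + 6 = 8550 (decimal)
Convert 8550 (decimal) → 8550 = 8×1000 + 5×100 + 5×10 → 8 thousands, 5 hundreds, 5 tens (place-value notation)
8 thousands, 5 hundreds, 5 tens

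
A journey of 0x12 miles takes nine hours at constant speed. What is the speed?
Convert 0x12 (hexadecimal) → 1×16 + 2 = 18 (decimal)
Convert nine (English words) → 9 (decimal)
Compute 18 ÷ 9 = 2
2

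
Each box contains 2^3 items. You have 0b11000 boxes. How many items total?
Convert 2^3 (power) → 8 (decimal)
Convert 0b11000 (binary) → 16 + 8 = 24 (decimal)
Compute 8 × 24 = 192
192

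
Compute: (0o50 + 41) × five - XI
Convert 0o50 (octal) → 5×8 = 40 (decimal)
Convert five (English words) → 5 (decimal)
Convert XI (Roman numeral) → 10 + 1 = 11 (decimal)
Expression in decimal: (40 + 41) × 5 - 11
Parentheses first: 40 + 41 = 81
Multiply: 81 × 5 = 405
Subtract: 405 - 11 = 394
394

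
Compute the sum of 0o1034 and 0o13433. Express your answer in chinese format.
Convert 0o1034 (octal) → 1×512 + 3×8 + 4 = 540 (decimal)
Convert 0o13433 (octal) → 1×4096 + 3×512 + 4×64 + 3×8 + 3 = 5915 (decimal)
Compute 540 + 5915 = 6455
Convert 6455 (decimal) → 6455 = 6×1000 + 4×100 + 5×10 + 5 → 六千四百五十五 (Chinese numeral)
六千四百五十五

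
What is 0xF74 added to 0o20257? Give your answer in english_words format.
Convert 0xF74 (hexadecimal) → 15×256 + 7×16 + 4 = 3956 (decimal)
Convert 0o20257 (octal) → 2×4096 + 2×64 + 5×8 + 7 = 8367 (decimal)
Compute 3956 + 8367 = 12323
Convert 12323 (decimal) → 12323 = 12×1000 + 3×100 + 23 → twelve thousand three hundred twenty-three (English words)
twelve thousand three hundred twenty-three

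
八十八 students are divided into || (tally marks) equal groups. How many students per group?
Convert 八十八 (Chinese numeral) → 8×10 + 8 = 88 (decimal)
Convert || (tally marks) → 2 (decimal)
Compute 88 ÷ 2 = 44
44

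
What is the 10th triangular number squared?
The 10th triangular number = 10×11/2 = 55
Compute 55² = 55 × 55 = 3025
3025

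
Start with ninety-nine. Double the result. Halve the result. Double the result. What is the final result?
Convert ninety-nine (English words) → 99 (decimal)
Start: 99
99 × 2 = 198
198 ÷ 2 = 99
99 × 2 = 198
198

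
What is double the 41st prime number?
The 41st prime number = 179
Compute 179 × 2 = 358
358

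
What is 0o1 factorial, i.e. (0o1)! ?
Convert 0o1 (octal) → 1 (decimal)
Compute 1! = 1
1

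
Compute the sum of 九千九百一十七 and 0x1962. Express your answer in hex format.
Convert 九千九百一十七 (Chinese numeral) → 9×1000 + 9×100 + 1×10 + 7 = 9917 (decimal)
Convert 0x1962 (hexadecimal) → 1×4096 + 9×256 + 6×16 + 2 = 6498 (decimal)
Compute 9917 + 6498 = 16415
Convert 16415 (decimal) → 16415 = 4×4096 + 1×16 + 15 → 0x401F (hexadecimal)
0x401F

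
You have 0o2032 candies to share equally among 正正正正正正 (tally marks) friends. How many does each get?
Convert 0o2032 (octal) → 2×512 + 3×8 + 2 = 1050 (decimal)
Convert 正正正正正正 (tally marks) → 5 + 5 + 5 + 5 + 5 + 5 = 30 (decimal)
Compute 1050 ÷ 30 = 35
35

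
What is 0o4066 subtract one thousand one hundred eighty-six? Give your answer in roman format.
Convert 0o4066 (octal) → 4×512 + 6×8 + 6 = 2102 (decimal)
Convert one thousand one hundred eighty-six (English words) → 1×1000 + 1×100 + 86 = 1186 (decimal)
Compute 2102 - 1186 = 916
Convert 916 (decimal) → 916 = 900 + 10 + 5 + 1 → CMXVI (Roman numeral)
CMXVI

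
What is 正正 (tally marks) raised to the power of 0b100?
Convert 正正 (tally marks) → 5 + 5 = 10 (decimal)
Convert 0b100 (binary) → 4 (decimal)
Compute 10 ^ 4 = 10000
10000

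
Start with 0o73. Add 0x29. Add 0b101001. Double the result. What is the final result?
Convert 0o73 (octal) → 7×8 + 3 = 59 (decimal)
Start: 59
Convert 0x29 (hexadecimal) → 2×16 + 9 = 41 (decimal)
59 + 41 = 100
Convert 0b101001 (binary) → 32 + 8 + 1 = 41 (decimal)
100 + 41 = 141
141 × 2 = 282
282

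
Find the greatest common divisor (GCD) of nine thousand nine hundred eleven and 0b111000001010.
Convert nine thousand nine hundred eleven (English words) → 9×1000 + 9×100 + 11 = 9911 (decimal)
Convert 0b111000001010 (binary) → 2048 + 1024 + 512 + 8 + 2 = 3594 (decimal)
Compute gcd(9911, 3594) = 1
1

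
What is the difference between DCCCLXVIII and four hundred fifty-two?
Convert DCCCLXVIII (Roman numeral) → 500 + 100 + 100 + 100 + 50 + 10 + 5 + 1 + 1 + 1 = 868 (decimal)
Convert four hundred fifty-two (English words) → 4×100 + 52 = 452 (decimal)
Difference: |868 - 452| = 416
416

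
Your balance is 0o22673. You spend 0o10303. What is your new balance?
Convert 0o22673 (octal) → 2×4096 + 2×512 + 6×64 + 7×8 + 3 = 9659 (decimal)
Convert 0o10303 (octal) → 1×4096 + 3×64 + 3 = 4291 (decimal)
Compute 9659 - 4291 = 5368
5368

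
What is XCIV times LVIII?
Convert XCIV (Roman numeral) → 90 + 4 = 94 (decimal)
Convert LVIII (Roman numeral) → 50 + 5 + 1 + 1 + 1 = 58 (decimal)
Compute 94 × 58 = 5452
5452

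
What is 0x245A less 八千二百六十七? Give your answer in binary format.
Convert 0x245A (hexadecimal) → 2×4096 + 4×256 + 5×16 + 10 = 9306 (decimal)
Convert 八千二百六十七 (Chinese numeral) → 8×1000 + 2×100 + 6×10 + 7 = 8267 (decimal)
Compute 9306 - 8267 = 1039
Convert 1039 (decimal) → 1039 = 1024 + 8 + 4 + 2 + 1 → 0b10000001111 (binary)
0b10000001111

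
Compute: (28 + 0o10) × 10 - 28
Convert 0o10 (octal) → 1×8 = 8 (decimal)
Expression in decimal: (28 + 8) × 10 - 28
Parentheses first: 28 + 8 = 36
Multiply: 36 × 10 = 360
Subtract: 360 - 28 = 332
332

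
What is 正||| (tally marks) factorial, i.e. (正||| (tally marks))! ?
Convert 正||| (tally marks) → 5 + 3 = 8 (decimal)
Compute 8! = 40320
40320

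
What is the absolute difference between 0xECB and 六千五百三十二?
Convert 0xECB (hexadecimal) → 14×256 + 12×16 + 11 = 3787 (decimal)
Convert 六千五百三十二 (Chinese numeral) → 6×1000 + 5×100 + 3×10 + 2 = 6532 (decimal)
Compute |3787 - 6532| = 2745
2745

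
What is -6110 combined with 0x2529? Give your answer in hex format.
Convert 0x2529 (hexadecimal) → 2×4096 + 5×256 + 2×16 + 9 = 9513 (decimal)
Compute -6110 + 9513 = 3403
Convert 3403 (decimal) → 3403 = 13×256 + 4×16 + 11 → 0xD4B (hexadecimal)
0xD4B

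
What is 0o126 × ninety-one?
Convert 0o126 (octal) → 1×64 + 2×8 + 6 = 86 (decimal)
Convert ninety-one (English words) → 91 (decimal)
Compute 86 × 91 = 7826
7826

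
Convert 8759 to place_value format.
Convert 8759 (decimal) → 8759 = 8×1000 + 7×100 + 5×10 + 9 → 8 thousands, 7 hundreds, 5 tens, 9 ones (place-value notation)
8 thousands, 7 hundreds, 5 tens, 9 ones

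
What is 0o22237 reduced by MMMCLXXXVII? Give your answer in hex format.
Convert 0o22237 (octal) → 2×4096 + 2×512 + 2×64 + 3×8 + 7 = 9375 (decimal)
Convert MMMCLXXXVII (Roman numeral) → 1000 + 1000 + 1000 + 100 + 50 + 10 + 10 + 10 + 5 + 1 + 1 = 3187 (decimal)
Compute 9375 - 3187 = 6188
Convert 6188 (decimal) → 6188 = 1×4096 + 8×256 + 2×16 + 12 → 0x182C (hexadecimal)
0x182C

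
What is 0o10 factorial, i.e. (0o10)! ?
Convert 0o10 (octal) → 1×8 = 8 (decimal)
Compute 8! = 40320
40320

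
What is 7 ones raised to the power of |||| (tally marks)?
Convert 7 ones (place-value notation) → 7 (decimal)
Convert |||| (tally marks) → 4 (decimal)
Compute 7 ^ 4 = 2401
2401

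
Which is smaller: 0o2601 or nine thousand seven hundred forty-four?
Convert 0o2601 (octal) → 2×512 + 6×64 + 1 = 1409 (decimal)
Convert nine thousand seven hundred forty-four (English words) → 9×1000 + 7×100 + 44 = 9744 (decimal)
Compare 1409 vs 9744: smaller = 1409
1409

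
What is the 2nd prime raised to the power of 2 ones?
Convert the 2nd prime (prime index) → 3 (decimal)
Convert 2 ones (place-value notation) → 2 (decimal)
Compute 3 ^ 2 = 9
9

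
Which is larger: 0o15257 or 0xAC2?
Convert 0o15257 (octal) → 1×4096 + 5×512 + 2×64 + 5×8 + 7 = 6831 (decimal)
Convert 0xAC2 (hexadecimal) → 10×256 + 12×16 + 2 = 2754 (decimal)
Compare 6831 vs 2754: larger = 6831
6831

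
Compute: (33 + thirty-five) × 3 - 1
Convert thirty-five (English words) → 35 (decimal)
Expression in decimal: (33 + 35) × 3 - 1
Parentheses first: 33 + 35 = 68
Multiply: 68 × 3 = 204
Subtract: 204 - 1 = 203
203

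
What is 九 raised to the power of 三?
Convert 九 (Chinese numeral) → 9 (decimal)
Convert 三 (Chinese numeral) → 3 (decimal)
Compute 9 ^ 3 = 729
729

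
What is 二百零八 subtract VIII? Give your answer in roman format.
Convert 二百零八 (Chinese numeral) → 2×100 + 8 = 208 (decimal)
Convert VIII (Roman numeral) → 5 + 1 + 1 + 1 = 8 (decimal)
Compute 208 - 8 = 200
Convert 200 (decimal) → 200 = 100 + 100 → CC (Roman numeral)
CC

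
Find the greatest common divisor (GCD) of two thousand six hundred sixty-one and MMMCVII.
Convert two thousand six hundred sixty-one (English words) → 2×1000 + 6×100 + 61 = 2661 (decimal)
Convert MMMCVII (Roman numeral) → 1000 + 1000 + 1000 + 100 + 5 + 1 + 1 = 3107 (decimal)
Compute gcd(2661, 3107) = 1
1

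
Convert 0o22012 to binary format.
Convert 0o22012 (octal) → 2×4096 + 2×512 + 1×8 + 2 = 9226 (decimal)
Convert 9226 (decimal) → 9226 = 8192 + 1024 + 8 + 2 → 0b10010000001010 (binary)
0b10010000001010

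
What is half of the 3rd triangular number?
The 3rd triangular number = 3×4/2 = 6
Compute 6 ÷ 2 = 3
3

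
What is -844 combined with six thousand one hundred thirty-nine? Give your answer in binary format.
Convert six thousand one hundred thirty-nine (English words) → 6×1000 + 1×100 + 39 = 6139 (decimal)
Compute -844 + 6139 = 5295
Convert 5295 (decimal) → 5295 = 4096 + 1024 + 128 + 32 + 8 + 4 + 2 + 1 → 0b1010010101111 (binary)
0b1010010101111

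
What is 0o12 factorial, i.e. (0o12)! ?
Convert 0o12 (octal) → 1×8 + 2 = 10 (decimal)
Compute 10! = 3628800
3628800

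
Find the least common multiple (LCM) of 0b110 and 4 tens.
Convert 0b110 (binary) → 4 + 2 = 6 (decimal)
Convert 4 tens (place-value notation) → 4×10 = 40 (decimal)
Compute lcm(6, 40) = 120
120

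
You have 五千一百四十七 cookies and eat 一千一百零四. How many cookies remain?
Convert 五千一百四十七 (Chinese numeral) → 5×1000 + 1×100 + 4×10 + 7 = 5147 (decimal)
Convert 一千一百零四 (Chinese numeral) → 1×1000 + 1×100 + 4 = 1104 (decimal)
Compute 5147 - 1104 = 4043
4043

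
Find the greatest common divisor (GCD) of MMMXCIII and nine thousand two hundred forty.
Convert MMMXCIII (Roman numeral) → 1000 + 1000 + 1000 + 90 + 1 + 1 + 1 = 3093 (decimal)
Convert nine thousand two hundred forty (English words) → 9×1000 + 2×100 + 40 = 9240 (decimal)
Compute gcd(3093, 9240) = 3
3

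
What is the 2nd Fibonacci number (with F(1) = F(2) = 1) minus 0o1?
The 2nd Fibonacci number (with F(1) = F(2) = 1) = 1
Convert 0o1 (octal) → 1 (decimal)
Compute 1 - 1 = 0
0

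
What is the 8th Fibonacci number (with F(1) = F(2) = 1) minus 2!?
The 8th Fibonacci number (with F(1) = F(2) = 1): 1, 1, 2, 3, 5, 8, 13, 21 → 21
Convert 2! (factorial) → 2 (decimal)
Compute 21 - 2 = 19
19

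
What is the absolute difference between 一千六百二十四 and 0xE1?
Convert 一千六百二十四 (Chinese numeral) → 1×1000 + 6×100 + 2×10 + 4 = 1624 (decimal)
Convert 0xE1 (hexadecimal) → 14×16 + 1 = 225 (decimal)
Compute |1624 - 225| = 1399
1399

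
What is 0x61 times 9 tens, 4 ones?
Convert 0x61 (hexadecimal) → 6×16 + 1 = 97 (decimal)
Convert 9 tens, 4 ones (place-value notation) → 9×10 + 4 = 94 (decimal)
Compute 97 × 94 = 9118
9118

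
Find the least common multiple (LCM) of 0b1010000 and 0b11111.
Convert 0b1010000 (binary) → 64 + 16 = 80 (decimal)
Convert 0b11111 (binary) → 16 + 8 + 4 + 2 + 1 = 31 (decimal)
Compute lcm(80, 31) = 2480
2480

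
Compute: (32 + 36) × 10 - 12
Parentheses first: 32 + 36 = 68
Multiply: 68 × 10 = 680
Subtract: 680 - 12 = 668
668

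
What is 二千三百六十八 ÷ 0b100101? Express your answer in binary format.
Convert 二千三百六十八 (Chinese numeral) → 2×1000 + 3×100 + 6×10 + 8 = 2368 (decimal)
Convert 0b100101 (binary) → 32 + 4 + 1 = 37 (decimal)
Compute 2368 ÷ 37 = 64
Convert 64 (decimal) → 0b1000000 (binary)
0b1000000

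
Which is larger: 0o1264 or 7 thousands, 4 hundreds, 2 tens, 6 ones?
Convert 0o1264 (octal) → 1×512 + 2×64 + 6×8 + 4 = 692 (decimal)
Convert 7 thousands, 4 hundreds, 2 tens, 6 ones (place-value notation) → 7×1000 + 4×100 + 2×10 + 6 = 7426 (decimal)
Compare 692 vs 7426: larger = 7426
7426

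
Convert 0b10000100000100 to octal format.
Convert 0b10000100000100 (binary) → 8192 + 256 + 4 = 8452 (decimal)
Convert 8452 (decimal) → 8452 = 2×4096 + 4×64 + 4 → 0o20404 (octal)
0o20404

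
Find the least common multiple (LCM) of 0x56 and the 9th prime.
Convert 0x56 (hexadecimal) → 5×16 + 6 = 86 (decimal)
Convert the 9th prime (prime index) → 23 (decimal)
Compute lcm(86, 23) = 1978
1978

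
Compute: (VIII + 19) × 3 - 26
Convert VIII (Roman numeral) → 5 + 1 + 1 + 1 = 8 (decimal)
Expression in decimal: (8 + 19) × 3 - 26
Parentheses first: 8 + 19 = 27
Multiply: 27 × 3 = 81
Subtract: 81 - 26 = 55
55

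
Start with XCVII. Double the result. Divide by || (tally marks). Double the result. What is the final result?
Convert XCVII (Roman numeral) → 90 + 5 + 1 + 1 = 97 (decimal)
Start: 97
97 × 2 = 194
Convert || (tally marks) → 2 (decimal)
194 ÷ 2 = 97
97 × 2 = 194
194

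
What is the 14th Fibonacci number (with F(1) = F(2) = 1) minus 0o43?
The 14th Fibonacci number (with F(1) = F(2) = 1): 1, 1, 2, 3, 5, 8, 13, 21, 34, 55, 89, 144, 233, 377 → 377
Convert 0o43 (octal) → 4×8 + 3 = 35 (decimal)
Compute 377 - 35 = 342
342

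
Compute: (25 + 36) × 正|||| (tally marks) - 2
Convert 正|||| (tally marks) → 5 + 4 = 9 (decimal)
Expression in decimal: (25 + 36) × 9 - 2
Parentheses first: 25 + 36 = 61
Multiply: 61 × 9 = 549
Subtract: 549 - 2 = 547
547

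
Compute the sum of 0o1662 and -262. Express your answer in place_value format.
Convert 0o1662 (octal) → 1×512 + 6×64 + 6×8 + 2 = 946 (decimal)
Compute 946 + -262 = 684
Convert 684 (decimal) → 684 = 6×100 + 8×10 + 4 → 6 hundreds, 8 tens, 4 ones (place-value notation)
6 hundreds, 8 tens, 4 ones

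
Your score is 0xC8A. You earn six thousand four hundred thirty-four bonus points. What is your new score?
Convert 0xC8A (hexadecimal) → 12×256 + 8×16 + 10 = 3210 (decimal)
Convert six thousand four hundred thirty-four (English words) → 6×1000 + 4×100 + 34 = 6434 (decimal)
Compute 3210 + 6434 = 9644
9644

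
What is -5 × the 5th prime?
Convert the 5th prime (prime index) → 11 (decimal)
Compute -5 × 11 = -55
-55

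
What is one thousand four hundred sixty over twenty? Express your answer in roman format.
Convert one thousand four hundred sixty (English words) → 1×1000 + 4×100 + 60 = 1460 (decimal)
Convert twenty (English words) → 20 (decimal)
Compute 1460 ÷ 20 = 73
Convert 73 (decimal) → 73 = 50 + 10 + 10 + 1 + 1 + 1 → LXXIII (Roman numeral)
LXXIII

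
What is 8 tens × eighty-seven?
Convert 8 tens (place-value notation) → 8×10 = 80 (decimal)
Convert eighty-seven (English words) → 87 (decimal)
Compute 80 × 87 = 6960
6960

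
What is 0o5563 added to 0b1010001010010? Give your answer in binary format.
Convert 0o5563 (octal) → 5×512 + 5×64 + 6×8 + 3 = 2931 (decimal)
Convert 0b1010001010010 (binary) → 4096 + 1024 + 64 + 16 + 2 = 5202 (decimal)
Compute 2931 + 5202 = 8133
Convert 8133 (decimal) → 8133 = 4096 + 2048 + 1024 + 512 + 256 + 128 + 64 + 4 + 1 → 0b1111111000101 (binary)
0b1111111000101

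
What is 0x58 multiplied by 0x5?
Convert 0x58 (hexadecimal) → 5×16 + 8 = 88 (decimal)
Convert 0x5 (hexadecimal) → 5 (decimal)
Compute 88 × 5 = 440
440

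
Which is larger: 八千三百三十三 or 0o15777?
Convert 八千三百三十三 (Chinese numeral) → 8×1000 + 3×100 + 3×10 + 3 = 8333 (decimal)
Convert 0o15777 (octal) → 1×4096 + 5×512 + 7×64 + 7×8 + 7 = 7167 (decimal)
Compare 8333 vs 7167: larger = 8333
8333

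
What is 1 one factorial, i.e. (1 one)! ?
Convert 1 one (place-value notation) → 1 (decimal)
Compute 1! = 1
1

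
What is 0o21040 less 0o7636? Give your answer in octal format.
Convert 0o21040 (octal) → 2×4096 + 1×512 + 4×8 = 8736 (decimal)
Convert 0o7636 (octal) → 7×512 + 6×64 + 3×8 + 6 = 3998 (decimal)
Compute 8736 - 3998 = 4738
Convert 4738 (decimal) → 4738 = 1×4096 + 1×512 + 2×64 + 2 → 0o11202 (octal)
0o11202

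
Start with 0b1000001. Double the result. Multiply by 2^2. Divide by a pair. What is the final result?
Convert 0b1000001 (binary) → 64 + 1 = 65 (decimal)
Start: 65
65 × 2 = 130
Convert 2^2 (power) → 4 (decimal)
130 × 4 = 520
Convert a pair (colloquial) → 2 (decimal)
520 ÷ 2 = 260
260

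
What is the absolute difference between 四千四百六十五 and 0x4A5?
Convert 四千四百六十五 (Chinese numeral) → 4×1000 + 4×100 + 6×10 + 5 = 4465 (decimal)
Convert 0x4A5 (hexadecimal) → 4×256 + 10×16 + 5 = 1189 (decimal)
Compute |4465 - 1189| = 3276
3276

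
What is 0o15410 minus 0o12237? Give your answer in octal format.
Convert 0o15410 (octal) → 1×4096 + 5×512 + 4×64 + 1×8 = 6920 (decimal)
Convert 0o12237 (octal) → 1×4096 + 2×512 + 2×64 + 3×8 + 7 = 5279 (decimal)
Compute 6920 - 5279 = 1641
Convert 1641 (decimal) → 1641 = 3×512 + 1×64 + 5×8 + 1 → 0o3151 (octal)
0o3151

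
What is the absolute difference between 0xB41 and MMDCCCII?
Convert 0xB41 (hexadecimal) → 11×256 + 4×16 + 1 = 2881 (decimal)
Convert MMDCCCII (Roman numeral) → 1000 + 1000 + 500 + 100 + 100 + 100 + 1 + 1 = 2802 (decimal)
Compute |2881 - 2802| = 79
79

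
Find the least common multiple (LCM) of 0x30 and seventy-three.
Convert 0x30 (hexadecimal) → 3×16 = 48 (decimal)
Convert seventy-three (English words) → 73 (decimal)
Compute lcm(48, 73) = 3504
3504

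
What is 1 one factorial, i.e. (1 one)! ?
Convert 1 one (place-value notation) → 1 (decimal)
Compute 1! = 1
1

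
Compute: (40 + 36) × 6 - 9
Parentheses first: 40 + 36 = 76
Multiply: 76 × 6 = 456
Subtract: 456 - 9 = 447
447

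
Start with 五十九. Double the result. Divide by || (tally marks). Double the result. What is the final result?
Convert 五十九 (Chinese numeral) → 5×10 + 9 = 59 (decimal)
Start: 59
59 × 2 = 118
Convert || (tally marks) → 2 (decimal)
118 ÷ 2 = 59
59 × 2 = 118
118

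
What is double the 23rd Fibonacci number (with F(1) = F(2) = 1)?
The 23rd Fibonacci number (with F(1) = F(2) = 1) = 28657
Compute 28657 × 2 = 57314
57314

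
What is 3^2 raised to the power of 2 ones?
Convert 3^2 (power) → 9 (decimal)
Convert 2 ones (place-value notation) → 2 (decimal)
Compute 9 ^ 2 = 81
81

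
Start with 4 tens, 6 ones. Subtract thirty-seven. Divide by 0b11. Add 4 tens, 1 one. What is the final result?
Convert 4 tens, 6 ones (place-value notation) → 4×10 + 6 = 46 (decimal)
Start: 46
Convert thirty-seven (English words) → 37 (decimal)
46 - 37 = 9
Convert 0b11 (binary) → 2 + 1 = 3 (decimal)
9 ÷ 3 = 3
Convert 4 tens, 1 one (place-value notation) → 4×10 + 1 = 41 (decimal)
3 + 41 = 44
44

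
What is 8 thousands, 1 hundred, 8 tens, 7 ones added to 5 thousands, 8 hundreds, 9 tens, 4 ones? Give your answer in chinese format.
Convert 8 thousands, 1 hundred, 8 tens, 7 ones (place-value notation) → 8×1000 + 1×100 + 8×10 + 7 = 8187 (decimal)
Convert 5 thousands, 8 hundreds, 9 tens, 4 ones (place-value notation) → 5×1000 + 8×100 + 9×10 + 4 = 5894 (decimal)
Compute 8187 + 5894 = 14081
Convert 14081 (decimal) → 14081 = 1×10000 + 4×1000 + 8×10 + 1 → 一万四千零八十一 (Chinese numeral)
一万四千零八十一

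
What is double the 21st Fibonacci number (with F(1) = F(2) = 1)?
The 21st Fibonacci number (with F(1) = F(2) = 1) = 10946
Compute 10946 × 2 = 21892
21892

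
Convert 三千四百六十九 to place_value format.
Convert 三千四百六十九 (Chinese numeral) → 3×1000 + 4×100 + 6×10 + 9 = 3469 (decimal)
Convert 3469 (decimal) → 3469 = 3×1000 + 4×100 + 6×10 + 9 → 3 thousands, 4 hundreds, 6 tens, 9 ones (place-value notation)
3 thousands, 4 hundreds, 6 tens, 9 ones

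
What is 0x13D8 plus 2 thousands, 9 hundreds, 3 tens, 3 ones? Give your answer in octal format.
Convert 0x13D8 (hexadecimal) → 1×4096 + 3×256 + 13×16 + 8 = 5080 (decimal)
Convert 2 thousands, 9 hundreds, 3 tens, 3 ones (place-value notation) → 2×1000 + 9×100 + 3×10 + 3 = 2933 (decimal)
Compute 5080 + 2933 = 8013
Convert 8013 (decimal) → 8013 = 1×4096 + 7×512 + 5×64 + 1×8 + 5 → 0o17515 (octal)
0o17515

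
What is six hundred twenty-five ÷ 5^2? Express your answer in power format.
Convert six hundred twenty-five (English words) → 6×100 + 25 = 625 (decimal)
Convert 5^2 (power) → 25 (decimal)
Compute 625 ÷ 25 = 25
Convert 25 (decimal) → 5^2 (power)
5^2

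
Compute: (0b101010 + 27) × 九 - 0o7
Convert 0b101010 (binary) → 32 + 8 + 2 = 42 (decimal)
Convert 九 (Chinese numeral) → 9 (decimal)
Convert 0o7 (octal) → 7 (decimal)
Expression in decimal: (42 + 27) × 9 - 7
Parentheses first: 42 + 27 = 69
Multiply: 69 × 9 = 621
Subtract: 621 - 7 = 614
614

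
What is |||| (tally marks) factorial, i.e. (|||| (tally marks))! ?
Convert |||| (tally marks) → 4 (decimal)
Compute 4! = 24
24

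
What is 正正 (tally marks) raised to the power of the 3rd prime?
Convert 正正 (tally marks) → 5 + 5 = 10 (decimal)
Convert the 3rd prime (prime index) → 5 (decimal)
Compute 10 ^ 5 = 100000
100000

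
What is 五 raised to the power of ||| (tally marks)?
Convert 五 (Chinese numeral) → 5 (decimal)
Convert ||| (tally marks) → 3 (decimal)
Compute 5 ^ 3 = 125
125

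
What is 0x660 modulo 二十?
Convert 0x660 (hexadecimal) → 6×256 + 6×16 = 1632 (decimal)
Convert 二十 (Chinese numeral) → 2×10 = 20 (decimal)
Compute 1632 mod 20 = 12
12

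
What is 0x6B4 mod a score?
Convert 0x6B4 (hexadecimal) → 6×256 + 11×16 + 4 = 1716 (decimal)
Convert a score (colloquial) → 20 (decimal)
Compute 1716 mod 20 = 16
16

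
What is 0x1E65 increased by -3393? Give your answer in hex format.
Convert 0x1E65 (hexadecimal) → 1×4096 + 14×256 + 6×16 + 5 = 7781 (decimal)
Compute 7781 + -3393 = 4388
Convert 4388 (decimal) → 4388 = 1×4096 + 1×256 + 2×16 + 4 → 0x1124 (hexadecimal)
0x1124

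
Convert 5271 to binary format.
Convert 5271 (decimal) → 5271 = 4096 + 1024 + 128 + 16 + 4 + 2 + 1 → 0b1010010010111 (binary)
0b1010010010111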